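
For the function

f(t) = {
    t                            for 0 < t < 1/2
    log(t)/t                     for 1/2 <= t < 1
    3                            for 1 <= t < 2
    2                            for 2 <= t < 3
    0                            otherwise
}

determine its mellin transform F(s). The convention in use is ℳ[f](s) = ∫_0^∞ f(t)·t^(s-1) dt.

cuts at 1/2, 1, 2: linearity sums the 4 kernel integrals
between 0 and 1/2 the integrand is t·t^(s-1)
segment 1/2 to 1 holds log(t)/t; add its integral
segment 1 to 2 holds 3; add its integral
between 2 and 3 the integrand is 2·t^(s-1)

(2*2**(2*s)*(s + 1)*(s**2 - 2*s + 1) - 2*2**s*s*(s + 1) - 6*2**s*(s + 1)*(s**2 - 2*s + 1) + 4*6**s*(s + 1)*(s**2 - 2*s + 1) + 4*s**2*(s + 1)*log(2) - 4*s*(s + 1)*log(2) + 4*s*(s + 1) + s*(s**2 - 2*s + 1))/(2*2**s*s*(s + 1)*(s**2 - 2*s + 1))
  Re(s) > -1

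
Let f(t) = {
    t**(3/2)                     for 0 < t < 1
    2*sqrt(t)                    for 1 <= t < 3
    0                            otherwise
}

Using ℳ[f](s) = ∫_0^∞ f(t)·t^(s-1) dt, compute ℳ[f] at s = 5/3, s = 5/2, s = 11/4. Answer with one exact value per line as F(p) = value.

F(5/3) = -150/247 + 108*3**(1/6)/13
F(5/2) = 211/12
F(11/4) = -84/221 + 216*3**(1/4)/13

cuts at 1: linearity sums the 2 kernel integrals
on [0, 1) integrate f = t**(3/2) against the kernel
segment 1 to 3 holds 2*sqrt(t); add its integral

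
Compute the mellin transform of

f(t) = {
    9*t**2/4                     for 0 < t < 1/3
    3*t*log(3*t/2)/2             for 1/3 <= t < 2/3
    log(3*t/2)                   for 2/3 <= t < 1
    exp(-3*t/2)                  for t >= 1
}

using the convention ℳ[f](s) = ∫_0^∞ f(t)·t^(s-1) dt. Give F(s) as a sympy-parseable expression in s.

(4*2**s*s**2*(s + 2)*(s**2 + 2*s + 1)*uppergamma(s, 3/2) - 4*2**s*s**2*(s + 2) + 4*2**s*(s + 2)*(s**2 + 2*s + 1) + 3**s*s*(s + 2)*(-4*log(2) + 4*log(3))*(s**2 + 2*s + 1) - 4*3**s*(s + 2)*(s**2 + 2*s + 1) + s**3*(s + 2)*log(4) + s**2*(s + 2)*log(4) + 2*s**2*(s + 2) + s**2*(s**2 + 2*s + 1))/(4*3**s*s**2*(s + 2)*(s**2 + 2*s + 1))
  Re(s) > -2

peel off the common scale on t: t**2 on [0, 1/2); t*log(t) on [1/2, 1); log(t) on [1, 3/2); …
f breaks at 1/3, 2/3, 1 into 4 integrals to sum
∫ over [0, 1/3) of 9*t**2/4·t^(s-1) joins the sum
for t in [1/3, 2/3): the term is ∫ 3*t*log(3*t/2)/2·t^(s-1)
[2/3, 1) adds the kernel integral of log(3*t/2)
[1, ∞) adds the kernel integral of exp(-3*t/2)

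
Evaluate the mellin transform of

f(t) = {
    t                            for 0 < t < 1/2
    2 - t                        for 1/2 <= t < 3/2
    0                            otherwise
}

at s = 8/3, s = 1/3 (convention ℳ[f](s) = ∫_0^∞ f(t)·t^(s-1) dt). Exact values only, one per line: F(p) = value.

F(8/3) = 3*2**(1/3)*(-7 + 45*3**(2/3))/352
F(1/3) = 3*2**(2/3)*(-14 + 13*3**(1/3))/16

breakpoints 1/2: one integral from each of the 2 segments
segment 0 to 1/2 holds t; add its integral
[1/2, 3/2) adds the kernel integral of (2 - t)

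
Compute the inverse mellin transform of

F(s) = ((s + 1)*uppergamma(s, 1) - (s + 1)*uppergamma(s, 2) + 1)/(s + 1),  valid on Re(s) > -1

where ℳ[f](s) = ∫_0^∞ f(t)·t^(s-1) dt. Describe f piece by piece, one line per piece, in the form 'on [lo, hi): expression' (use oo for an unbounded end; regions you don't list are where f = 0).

on [0, 1): t
on [1, 2): exp(-t)

along the cuts 1, ℳ[f](s) splits into 2 integrals
piece [0, 1): integrate t against the kernel
over [1, 2), the kernel integral of exp(-t) enters the sum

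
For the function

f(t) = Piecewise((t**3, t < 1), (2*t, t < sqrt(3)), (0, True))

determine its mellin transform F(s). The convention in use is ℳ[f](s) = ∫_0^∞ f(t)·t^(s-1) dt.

back out the power substitution: t**(3/2) on [0, 1); 2*sqrt(t) on [1, 3)
summing 2 kernel integrals split by 1 yields ℳ[f](s)
on [0, 1) integrate f = t**3 against the kernel
piece [1, sqrt(3)): integrate 2*t against the kernel

(2*3**(s/2 + 1/2)*(s + 3) - s - 5)/((s + 1)*(s + 3))
  Re(s) > -3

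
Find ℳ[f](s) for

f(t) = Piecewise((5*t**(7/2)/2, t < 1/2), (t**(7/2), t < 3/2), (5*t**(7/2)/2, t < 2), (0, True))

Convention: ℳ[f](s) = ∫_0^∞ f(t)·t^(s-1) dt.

(3*2**(-s - 7/2) + 5*2**(s + 7/2) - 3*(3/2)**(s + 7/2))/(2*s + 7)
  Re(s) > -7/2

along the cuts 1/2, 3/2, ℳ[f](s) splits into 3 integrals
[0, 1/2) adds the kernel integral of 5*t**(7/2)/2
∫ t**(7/2)·t^(s-1) over [1/2, 3/2)
∫ 5*t**(7/2)/2·t^(s-1) over [3/2, 2)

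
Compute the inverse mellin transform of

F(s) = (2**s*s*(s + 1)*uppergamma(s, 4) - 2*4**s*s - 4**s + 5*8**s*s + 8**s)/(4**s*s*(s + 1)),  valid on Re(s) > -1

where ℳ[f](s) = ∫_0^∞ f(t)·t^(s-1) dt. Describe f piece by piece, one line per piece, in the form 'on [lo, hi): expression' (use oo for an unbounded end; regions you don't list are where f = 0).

on [0, 1): t
on [1, 2): 2*t + 1
on [2, oo): exp(-2*t)

integrate the 3 segments split at 1, 2, then add the results
the [0, 1) slice contributes ∫ t·t^(s-1) dt
segment [1, 2) carries (2*t + 1); integrate it
between 2 and ∞ the integrand is exp(-2*t)·t^(s-1)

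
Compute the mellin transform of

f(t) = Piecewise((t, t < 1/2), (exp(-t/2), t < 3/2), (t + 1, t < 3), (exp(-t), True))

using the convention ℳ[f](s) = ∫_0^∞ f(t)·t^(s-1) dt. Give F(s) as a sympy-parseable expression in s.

(2*2**s*s*(s + 1)*uppergamma(s, 3) - 5*3**s*s - 2*3**s + 2*4**s*s*(s + 1)*uppergamma(s, 1/4) - 2*4**s*s*(s + 1)*uppergamma(s, 3/4) + 8*6**s*s + 2*6**s + s)/(2*2**s*s*(s + 1))
  Re(s) > -1

along the cuts 1/2, 3/2, 3, ℳ[f](s) splits into 4 integrals
on [0, 1/2) integrate f = t against the kernel
for t in [1/2, 3/2): the term is ∫ exp(-t/2)·t^(s-1)
on [3/2, 3) integrate f = (t + 1) against the kernel
segment [3, ∞) carries exp(-t); integrate it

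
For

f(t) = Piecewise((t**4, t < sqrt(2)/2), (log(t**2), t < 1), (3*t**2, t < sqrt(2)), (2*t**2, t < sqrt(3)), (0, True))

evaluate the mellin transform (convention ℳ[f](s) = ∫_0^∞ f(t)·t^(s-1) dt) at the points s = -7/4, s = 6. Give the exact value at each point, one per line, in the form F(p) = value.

back out the shared t-power: t**2 on [0, sqrt(2)/2); log(t**2)/t**2 on [sqrt(2)/2, 1); 3 on [1, sqrt(2)); …
invert the power substitution to get t on [0, 1/2); log(t)/t on [1/2, 1); 3 on [1, 2); …
breakpoints sqrt(2)/2, 1, sqrt(2): one integral from each of the 4 segments
on [0, sqrt(2)/2): add ∫ t**4·t^(s-1) dt
on [sqrt(2)/2, 1): add ∫ log(t**2)·t^(s-1) dt
segment [1, sqrt(2)) carries 3*t**2; integrate it
the [sqrt(2), sqrt(3)) slice contributes ∫ 2*t**2·t^(s-1) dt

F(-7/4) = 2**(7/8)*(-2790*2**(1/8) - 252*log(2) + 337 + 882*2**(1/4) + 1764*6**(1/8))/441
F(6) = log(2)/48 + 62869/2880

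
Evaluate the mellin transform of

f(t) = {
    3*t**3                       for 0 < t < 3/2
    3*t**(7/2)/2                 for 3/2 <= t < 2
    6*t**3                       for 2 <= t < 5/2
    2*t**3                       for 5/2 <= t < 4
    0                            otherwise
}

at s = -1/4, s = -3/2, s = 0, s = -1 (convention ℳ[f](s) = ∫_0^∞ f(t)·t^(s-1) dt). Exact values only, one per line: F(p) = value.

F(-1/4) = -96*2**(3/4)/11 - 81*2**(3/4)*3**(1/4)/104 + 27*2**(1/4)*3**(3/4)/22 + 48*2**(1/4)/13 + 50*2**(1/4)*5**(3/4)/11 + 256*sqrt(2)/11
F(-3/2) = -8*sqrt(2) + 3*sqrt(6)/2 + 10*sqrt(10)/3 + 575/48
F(0) = -81*sqrt(6)/112 + 24*sqrt(2)/7 + 407/8
F(-1) = -27*sqrt(6)/40 + 12*sqrt(2)/5 + 159/8

treat the 4 regions marked off by 3/2, 2, 5/2 separately and sum
on [0, 3/2) integrate f = 3*t**3 against the kernel
between 3/2 and 2 the integrand is 3*t**(7/2)/2·t^(s-1)
∫ over [2, 5/2) of 6*t**3·t^(s-1) joins the sum
segment 5/2 to 4 holds 2*t**3; add its integral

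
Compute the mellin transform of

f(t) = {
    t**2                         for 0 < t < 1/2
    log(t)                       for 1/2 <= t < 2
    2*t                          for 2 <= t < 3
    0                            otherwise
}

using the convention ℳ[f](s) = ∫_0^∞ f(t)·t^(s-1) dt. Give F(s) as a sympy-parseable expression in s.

(-16*2**(2*s)*s**2*(s + 2) + 4*2**(2*s)*s*(s + 1)*(s + 2)*log(2) - 4*2**(2*s)*(s + 1)*(s + 2) + 24*6**s*s**2*(s + 2) + s**2*(s + 1) + 4*s*(s + 1)*(s + 2)*log(2) + 4*(s + 1)*(s + 2))/(4*2**s*s**2*(s + 1)*(s + 2))
  Re(s) > -2

cuts at 1/2, 2: linearity sums the 3 kernel integrals
piece [0, 1/2): integrate t**2 against the kernel
for t in [1/2, 2): the term is ∫ log(t)·t^(s-1)
over [2, 3), the kernel integral of 2*t enters the sum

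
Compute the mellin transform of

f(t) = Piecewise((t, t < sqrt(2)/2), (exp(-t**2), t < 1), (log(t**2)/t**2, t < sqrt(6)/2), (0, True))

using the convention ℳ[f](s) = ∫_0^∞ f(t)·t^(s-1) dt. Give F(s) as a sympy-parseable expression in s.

remove the power substitution first: sqrt(t) on [0, 1/2); exp(-t) on [1/2, 1); log(t)/t on [1, 3/2)
summing 3 kernel integrals split by sqrt(2)/2, 1 yields ℳ[f](s)
[0, sqrt(2)/2) adds the kernel integral of t
on [sqrt(2)/2, 1): add ∫ exp(-t**2)·t^(s-1) dt
∫ log(t**2)/t**2·t^(s-1) over [1, sqrt(6)/2)

(sqrt(2)/2)**s*(3*2**(s/2)*(s + 1)*(s**2 - 4*s + 4)*uppergamma(s/2, 1/2) - 3*2**(s/2)*(s + 1)*(s**2 - 4*s + 4)*uppergamma(s/2, 1) + 12*2**(s/2)*(s + 1) + 3**(s/2)*s*(s + 1)*(-4*log(2) + 4*log(3)) - 8*3**(s/2)*(s + 1) + 3**(s/2)*(s + 1)*(-8*log(3) + 8*log(2)) + 3*sqrt(2)*(s**2 - 4*s + 4))/(6*(s + 1)*(s**2 - 4*s + 4))
  Re(s) > -1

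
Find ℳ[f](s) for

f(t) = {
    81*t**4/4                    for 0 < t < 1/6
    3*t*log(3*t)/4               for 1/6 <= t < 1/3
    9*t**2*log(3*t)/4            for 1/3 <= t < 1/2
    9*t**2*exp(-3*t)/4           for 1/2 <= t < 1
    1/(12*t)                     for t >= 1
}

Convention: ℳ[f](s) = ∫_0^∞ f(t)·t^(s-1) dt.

peel off the common scale on t: 4*t**4 on [0, 1/4); t*log(2*t)/2 on [1/4, 1/2); t**2*log(2*t) on [1/2, 3/4); …
undo the shared t-power: 4*t**2 on [0, 1/4); log(2*t)/(2*t) on [1/4, 1/2); log(2*t) on [1/2, 3/4); …
peel off the common scale on t: t**2 on [0, 1/2); log(t)/t on [1/2, 1); log(t) on [1, 3/2); …
f breaks at 1/6, 1/3, 1/2, 1 into 5 integrals to sum
∫ 81*t**4/4·t^(s-1) over [0, 1/6)
on [1/6, 1/3): add ∫ 3*t*log(3*t)/4·t^(s-1) dt
∫ over [1/3, 1/2) of 9*t**2*log(3*t)/4·t^(s-1) joins the sum
[1/2, 1) adds the kernel integral of 9*t**2*exp(-3*t)/4
for t in [1, ∞): the term is ∫ 1/(12*t)·t^(s-1)

(48*2**s*(s - 1)*(s + 2)**2*(s + 4)*(2*s - (s + 2)**2 + 3)*uppergamma(s + 2, 3/2) - 48*2**s*(s - 1)*(s + 2)**2*(s + 4)*(2*s - (s + 2)**2 + 3)*uppergamma(s + 2, 3) + 48*2**s*(s - 1)*(s + 2)**2*(s + 4) + 48*2**s*(s - 1)*(s + 4)*(2*s - (s + 2)**2 + 3) + 3**s*(s - 1)*(s + 2)*(s + 4)*(-108*log(2) + 108*log(3))*(2*s - (s + 2)**2 + 3) - 108*3**s*(s - 1)*(s + 4)*(2*s - (s + 2)**2 + 3) - 16*6**s*(s + 2)**2*(s + 4)*(2*s - (s + 2)**2 + 3) - 24*(s - 1)*(s + 2)**3*(s + 4)*log(2) - 24*(s - 1)*(s + 2)**2*(s + 4) + 24*(s - 1)*(s + 2)**2*(s + 4)*log(2) + 3*(s - 1)*(s + 2)**2*(2*s - (s + 2)**2 + 3))/(192*6**s*(s - 1)*(s + 2)**2*(s + 4)*(2*s - (s + 2)**2 + 3))
  -4 < Re(s) < 1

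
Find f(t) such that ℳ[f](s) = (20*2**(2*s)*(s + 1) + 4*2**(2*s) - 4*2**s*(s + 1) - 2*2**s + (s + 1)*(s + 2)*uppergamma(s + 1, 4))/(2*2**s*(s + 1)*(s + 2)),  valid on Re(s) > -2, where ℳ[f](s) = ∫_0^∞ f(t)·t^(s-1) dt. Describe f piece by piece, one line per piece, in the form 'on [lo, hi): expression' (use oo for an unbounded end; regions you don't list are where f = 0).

on [0, 1): t**2
on [1, 2): t*(2*t + 1)
on [2, oo): t*exp(-2*t)

strip the shared t-power: t on [0, 1); 2*t + 1 on [1, 2); exp(-2*t) on [2, ∞)
f breaks at 1, 2 into 3 integrals to sum
the [0, 1) slice contributes ∫ t**2·t^(s-1) dt
segment 1 to 2 holds t*(2*t + 1); add its integral
piece [2, ∞): integrate t*exp(-2*t) against the kernel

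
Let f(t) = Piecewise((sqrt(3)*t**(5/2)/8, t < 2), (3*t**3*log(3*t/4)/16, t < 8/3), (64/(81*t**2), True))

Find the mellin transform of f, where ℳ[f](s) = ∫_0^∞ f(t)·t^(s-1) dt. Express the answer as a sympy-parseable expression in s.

undo the common scale on t: sqrt(6)*t**(5/2)/2 on [0, 1); 3*t**3*log(3*t/2)/2 on [1, 4/3); 16/(81*t**2) on [4/3, ∞)
back out the shared t-power: sqrt(6)*sqrt(t)/2 on [0, 1); 3*t*log(3*t/2)/2 on [1, 4/3); 16/(81*t**4) on [4/3, ∞)
invert the common scale on t to get sqrt(t) on [0, 3/2); t*log(t) on [3/2, 2); t**(-4) on [2, ∞)
the 3 pieces separated at 2, 8/3 each add one integral
segment [0, 2) carries sqrt(3)*t**(5/2)/8; integrate it
over [2, 8/3), the kernel integral of 3*t**3*log(3*t/4)/16 enters the sum
segment 8/3 to ∞ holds 64/(81*t**2); add its integral

2**s*(64*2**(2*s)*(s - 2)*(s + 2)*(2*s + 5)*log(2) - 64*2**(2*s)*(s - 2)*(2*s + 5) + 64*2**(2*s)*(s - 2)*(2*s + 5)*log(2) - 2*2**(2*s)*(2*s + 5)*(2*s + (s + 2)**2 + 5) + 3**s*(s - 2)*(s + 2)*(2*s + 5)*(-27*log(3) + 27*log(2)) + 3**s*(s - 2)*(2*s + 5)*(-27*log(3) + 27*log(2)) + 27*3**s*(s - 2)*(2*s + 5) + 18*3**s*sqrt(6)*(s - 2)*(2*s + (s + 2)**2 + 5))/(18*3**s*(s - 2)*(2*s + 5)*(2*s + (s + 2)**2 + 5))
  -5/2 < Re(s) < 2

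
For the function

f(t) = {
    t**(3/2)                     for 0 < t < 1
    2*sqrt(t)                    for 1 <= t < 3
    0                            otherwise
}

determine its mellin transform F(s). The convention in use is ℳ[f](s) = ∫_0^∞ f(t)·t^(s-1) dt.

(4*sqrt(3)*3**s*(2*s + 3) - 4*s - 10)/((2*s + 1)*(2*s + 3))
  Re(s) > -3/2

split f at 1: ℳ[f](s) collects 2 kernel integrals
segment [0, 1) carries t**(3/2); integrate it
the [1, 3) slice contributes ∫ 2*sqrt(t)·t^(s-1) dt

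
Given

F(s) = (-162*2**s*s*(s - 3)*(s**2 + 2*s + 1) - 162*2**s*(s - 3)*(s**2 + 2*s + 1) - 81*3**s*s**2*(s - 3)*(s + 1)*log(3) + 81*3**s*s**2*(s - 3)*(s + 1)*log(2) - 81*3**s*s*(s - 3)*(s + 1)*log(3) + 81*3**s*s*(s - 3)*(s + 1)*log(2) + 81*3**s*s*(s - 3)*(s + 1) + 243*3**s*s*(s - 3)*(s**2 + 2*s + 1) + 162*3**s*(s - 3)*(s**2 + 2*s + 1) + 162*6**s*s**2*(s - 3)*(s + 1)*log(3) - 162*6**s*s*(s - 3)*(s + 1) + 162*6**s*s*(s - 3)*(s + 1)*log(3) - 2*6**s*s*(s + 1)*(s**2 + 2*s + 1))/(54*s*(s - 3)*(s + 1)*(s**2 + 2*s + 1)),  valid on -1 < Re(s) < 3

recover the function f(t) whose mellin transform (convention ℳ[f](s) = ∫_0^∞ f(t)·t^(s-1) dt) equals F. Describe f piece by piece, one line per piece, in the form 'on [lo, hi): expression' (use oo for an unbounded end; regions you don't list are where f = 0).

reversing the common scale on t: t on [0, 1); t + 3 on [1, 3/2); t*log(t) on [3/2, 3); …
linearity at 2, 3, 6 turns ℳ[f](s) into 4 summed integrals
for t in [0, 2): the term is ∫ t/2·t^(s-1)
on [2, 3) integrate f = (t/2 + 3) against the kernel
piece [3, 6): integrate t*log(t/2)/2 against the kernel
[6, ∞) adds the kernel integral of 8/t**3

on [0, 2): t/2
on [2, 3): t/2 + 3
on [3, 6): t*log(t/2)/2
on [6, oo): 8/t**3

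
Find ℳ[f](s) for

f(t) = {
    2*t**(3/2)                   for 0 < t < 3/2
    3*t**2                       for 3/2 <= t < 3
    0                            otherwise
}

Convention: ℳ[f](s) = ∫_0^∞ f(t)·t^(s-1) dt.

(3*3**(s + 2)*(2*s + 3) + 4*(3/2)**(s + 3/2)*(s + 2) - 3*(3/2)**(s + 2)*(2*s + 3))/((s + 2)*(2*s + 3))
  Re(s) > -3/2

along the cuts 3/2, ℳ[f](s) splits into 2 integrals
∫ over [0, 3/2) of 2*t**(3/2)·t^(s-1) joins the sum
over [3/2, 3), the kernel integral of 3*t**2 enters the sum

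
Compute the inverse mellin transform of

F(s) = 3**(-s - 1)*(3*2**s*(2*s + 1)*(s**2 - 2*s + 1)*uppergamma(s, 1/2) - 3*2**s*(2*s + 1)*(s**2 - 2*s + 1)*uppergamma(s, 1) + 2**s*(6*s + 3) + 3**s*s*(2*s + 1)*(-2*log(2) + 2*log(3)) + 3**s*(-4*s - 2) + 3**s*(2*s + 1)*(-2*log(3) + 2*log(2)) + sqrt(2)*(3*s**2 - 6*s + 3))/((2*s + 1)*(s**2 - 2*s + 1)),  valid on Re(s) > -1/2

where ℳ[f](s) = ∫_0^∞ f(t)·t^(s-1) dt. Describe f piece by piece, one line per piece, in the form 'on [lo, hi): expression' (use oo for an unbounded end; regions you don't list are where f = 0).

on [0, 1/3): sqrt(6)*sqrt(t)/2
on [1/3, 2/3): exp(-3*t/2)
on [2/3, 1): 2*log(3*t/2)/(3*t)

reversing the common scale on t: sqrt(t) on [0, 1/2); exp(-t) on [1/2, 1); log(t)/t on [1, 3/2)
treat the 3 regions marked off by 1/3, 2/3 separately and sum
piece [0, 1/3): integrate sqrt(6)*sqrt(t)/2 against the kernel
on [1/3, 2/3): add ∫ exp(-3*t/2)·t^(s-1) dt
between 2/3 and 1 the integrand is 2*log(3*t/2)/(3*t)·t^(s-1)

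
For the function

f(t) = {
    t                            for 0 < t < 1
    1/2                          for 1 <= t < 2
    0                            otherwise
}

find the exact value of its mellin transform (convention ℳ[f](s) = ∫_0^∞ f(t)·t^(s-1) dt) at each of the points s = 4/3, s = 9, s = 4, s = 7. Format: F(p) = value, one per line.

decompose at 1; ℳ[f](s) sums the 2 pieces' integrals
for t in [0, 1): the term is ∫ t·t^(s-1)
on [1, 2): add ∫ 1/2·t^(s-1) dt

F(4/3) = 3/56 + 3*2**(1/3)/4
F(9) = 1282/45
F(4) = 83/40
F(7) = 515/56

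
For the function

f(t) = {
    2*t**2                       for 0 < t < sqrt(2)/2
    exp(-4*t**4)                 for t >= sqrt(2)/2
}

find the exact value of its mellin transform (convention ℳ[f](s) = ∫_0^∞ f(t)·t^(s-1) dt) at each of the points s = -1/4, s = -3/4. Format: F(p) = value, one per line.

F(-1/4) = 2**(1/8)*(7*uppergamma(-1/16, 1) + 16)/28
F(-3/4) = 2**(3/8)*(5*uppergamma(-3/16, 1) + 16)/20

reversing the power substitution: 2*t on [0, 1/2); exp(-4*t**2) on [1/2, ∞)
remove the common scale on t first: t on [0, 1); exp(-t**2) on [1, ∞)
back out the power substitution: sqrt(t) on [0, 1); exp(-t) on [1, ∞)
breakpoints sqrt(2)/2: one integral from each of the 2 segments
∫ over [0, sqrt(2)/2) of 2*t**2·t^(s-1) joins the sum
segment sqrt(2)/2 to ∞ holds exp(-4*t**4); add its integral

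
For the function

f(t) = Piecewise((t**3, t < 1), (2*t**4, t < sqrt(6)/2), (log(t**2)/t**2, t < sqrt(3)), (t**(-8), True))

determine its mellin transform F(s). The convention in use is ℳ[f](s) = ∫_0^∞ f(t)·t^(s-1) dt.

back out the power substitution: t**(3/2) on [0, 1); 2*t**2 on [1, 3/2); log(t)/t on [3/2, 3); …
treat the 4 regions marked off by 1, sqrt(6)/2, sqrt(3) separately and sum
between 0 and 1 the integrand is t**3·t^(s-1)
the [1, sqrt(6)/2) slice contributes ∫ 2*t**4·t^(s-1) dt
[sqrt(6)/2, sqrt(3)) adds the kernel integral of log(t**2)/t**2
[sqrt(3), ∞) adds the kernel integral of t**(-8)

(324*2**(s/2)*(s/2 - 4)*(s/2 + 2)*(s**2/4 - s + 1) - 324*2**(s/2)*(s/2 - 4)*(s + 3)*(s**2/4 - s + 1) - 54*3**(s/2)*s*(s/2 - 4)*(s/2 + 2)*(s + 3)*log(3) + 54*3**(s/2)*s*(s/2 - 4)*(s/2 + 2)*(s + 3)*log(2) - 108*3**(s/2)*(s/2 - 4)*(s/2 + 2)*(s + 3)*log(2) + 108*3**(s/2)*(s/2 - 4)*(s/2 + 2)*(s + 3) + 108*3**(s/2)*(s/2 - 4)*(s/2 + 2)*(s + 3)*log(3) + 729*3**(s/2)*(s/2 - 4)*(s + 3)*(s**2/4 - s + 1) + 27*6**(s/2)*s*(s/2 - 4)*(s/2 + 2)*(s + 3)*log(3) - 54*6**(s/2)*(s/2 - 4)*(s/2 + 2)*(s + 3)*log(3) - 54*6**(s/2)*(s/2 - 4)*(s/2 + 2)*(s + 3) - 2*6**(s/2)*(s/2 + 2)*(s + 3)*(s**2/4 - s + 1))/(324*2**(s/2)*(s/2 - 4)*(s/2 + 2)*(s + 3)*(s**2/4 - s + 1))
  -3 < Re(s) < 8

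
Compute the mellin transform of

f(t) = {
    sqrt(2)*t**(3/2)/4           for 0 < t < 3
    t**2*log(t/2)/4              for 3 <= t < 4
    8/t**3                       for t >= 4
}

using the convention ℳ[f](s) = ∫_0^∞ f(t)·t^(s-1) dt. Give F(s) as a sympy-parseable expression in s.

reversing the common scale on t: t**(3/2) on [0, 3/2); t**2*log(t) on [3/2, 2); t**(-3) on [2, ∞)
undo the shared t-power: sqrt(t) on [0, 3/2); t*log(t) on [3/2, 2); t**(-4) on [2, ∞)
integrate the 3 segments split at 3, 4, then add the results
[0, 3) adds the kernel integral of sqrt(2)*t**(3/2)/4
∫ over [3, 4) of t**2*log(t/2)/4·t^(s-1) joins the sum
[4, ∞) adds the kernel integral of 8/t**3

(32*2**(2*s)*(s - 3)*(s + 1)*(2*s + 3)*log(2) - 32*2**(2*s)*(s - 3)*(2*s + 3) + 32*2**(2*s)*(s - 3)*(2*s + 3)*log(2) - 2**(2*s)*(2*s + 3)*(2*s + (s + 1)**2 + 3) + 3**s*(s - 3)*(s + 1)*(2*s + 3)*(-18*log(3) + 18*log(2)) + 3**s*(s - 3)*(2*s + 3)*(-18*log(3) + 18*log(2)) + 18*3**s*(s - 3)*(2*s + 3) + 12*3**s*sqrt(6)*(s - 3)*(2*s + (s + 1)**2 + 3))/(8*(s - 3)*(2*s + 3)*(2*s + (s + 1)**2 + 3))
  -3/2 < Re(s) < 3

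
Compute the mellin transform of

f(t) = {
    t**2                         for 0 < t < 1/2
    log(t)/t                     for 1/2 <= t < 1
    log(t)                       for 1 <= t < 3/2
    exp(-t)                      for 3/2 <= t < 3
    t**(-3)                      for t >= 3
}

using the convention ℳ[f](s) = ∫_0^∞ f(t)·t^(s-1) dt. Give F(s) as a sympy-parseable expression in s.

integrate the 5 segments split at 1/2, 1, 3/2, 3, then add the results
segment [0, 1/2) carries t**2; integrate it
on [1/2, 1): add ∫ log(t)/t·t^(s-1) dt
for t in [1, 3/2): the term is ∫ log(t)·t^(s-1)
piece [3/2, 3): integrate exp(-t) against the kernel
[3, ∞) adds the kernel integral of t**(-3)

(108*2**s*s**2*(s - 3)*(s + 2)*(s**2 - 2*s + 1)*uppergamma(s, 3/2) - 108*2**s*s**2*(s - 3)*(s + 2)*(s**2 - 2*s + 1)*uppergamma(s, 3) - 108*2**s*s**2*(s - 3)*(s + 2) + 108*2**s*(s - 3)*(s + 2)*(s**2 - 2*s + 1) - 108*3**s*s*(s - 3)*(s + 2)*(s**2 - 2*s + 1)*log(2) + 108*3**s*s*(s - 3)*(s + 2)*(s**2 - 2*s + 1)*log(3) - 108*3**s*(s - 3)*(s + 2)*(s**2 - 2*s + 1) - 4*6**s*s**2*(s + 2)*(s**2 - 2*s + 1) + 216*s**3*(s - 3)*(s + 2)*log(2) - 216*s**2*(s - 3)*(s + 2)*log(2) + 216*s**2*(s - 3)*(s + 2) + 27*s**2*(s - 3)*(s**2 - 2*s + 1))/(108*2**s*s**2*(s - 3)*(s + 2)*(s**2 - 2*s + 1))
  -2 < Re(s) < 3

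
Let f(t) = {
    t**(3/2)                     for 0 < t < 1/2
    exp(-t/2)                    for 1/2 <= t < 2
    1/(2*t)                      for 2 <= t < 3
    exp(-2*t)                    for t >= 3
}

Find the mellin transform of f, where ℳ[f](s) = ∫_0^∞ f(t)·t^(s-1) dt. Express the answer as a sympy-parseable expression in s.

cuts at 1/2, 2, 3: linearity sums the 4 kernel integrals
for t in [0, 1/2): the term is ∫ t**(3/2)·t^(s-1)
on [1/2, 2): add ∫ exp(-t/2)·t^(s-1) dt
segment [2, 3) carries 1/(2*t); integrate it
for t in [3, ∞): the term is ∫ exp(-2*t)·t^(s-1)

(12*24**s*(s - 1)*(2*s + 3)*uppergamma(s, 1/4) - 12*24**s*(s - 1)*(2*s + 3)*uppergamma(s, 1) - 3*24**s*(2*s + 3) + 2*36**s*(2*s + 3) + 12*6**s*(s - 1)*(2*s + 3)*uppergamma(s, 6) + 6*sqrt(2)*6**s*(s - 1))/(12*12**s*(s - 1)*(2*s + 3))
  Re(s) > -3/2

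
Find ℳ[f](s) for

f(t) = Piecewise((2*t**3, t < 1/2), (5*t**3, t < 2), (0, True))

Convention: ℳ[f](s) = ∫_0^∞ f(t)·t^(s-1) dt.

(320*2**s - 3/2**s)/(8*(s + 3))
  Re(s) > -3

linearity at 1/2 turns ℳ[f](s) into 2 summed integrals
for t in [0, 1/2): the term is ∫ 2*t**3·t^(s-1)
segment 1/2 to 2 holds 5*t**3; add its integral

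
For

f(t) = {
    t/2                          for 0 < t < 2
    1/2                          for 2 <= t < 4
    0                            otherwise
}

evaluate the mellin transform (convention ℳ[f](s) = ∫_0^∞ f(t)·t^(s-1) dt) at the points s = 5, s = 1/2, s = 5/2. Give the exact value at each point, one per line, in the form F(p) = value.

reversing the common scale on t: t on [0, 1); 1/2 on [1, 2)
along the cuts 2, ℳ[f](s) splits into 2 integrals
[0, 2) adds the kernel integral of t/2
for t in [2, 4): the term is ∫ 1/2·t^(s-1)

F(5) = 1568/15
F(1/2) = 2 - sqrt(2)/3
F(5/2) = 12*sqrt(2)/35 + 32/5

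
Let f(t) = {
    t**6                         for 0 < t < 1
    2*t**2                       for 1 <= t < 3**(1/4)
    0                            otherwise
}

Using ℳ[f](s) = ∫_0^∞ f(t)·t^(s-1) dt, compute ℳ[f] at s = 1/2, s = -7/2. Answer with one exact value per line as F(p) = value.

F(1/2) = -42/65 + 4*3**(5/8)/5
F(-7/2) = 26/15 - 4*3**(5/8)/9

undo the power substitution: t**3 on [0, 1); 2*t on [1, sqrt(3))
strip the power substitution: t**(3/2) on [0, 1); 2*sqrt(t) on [1, 3)
along the cuts 1, ℳ[f](s) splits into 2 integrals
segment 0 to 1 holds t**6; add its integral
for t in [1, 3**(1/4)): the term is ∫ 2*t**2·t^(s-1)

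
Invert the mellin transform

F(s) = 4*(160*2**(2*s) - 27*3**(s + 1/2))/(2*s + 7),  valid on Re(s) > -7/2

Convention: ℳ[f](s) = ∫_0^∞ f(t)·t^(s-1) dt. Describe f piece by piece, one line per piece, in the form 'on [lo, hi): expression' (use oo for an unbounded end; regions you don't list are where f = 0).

on [0, 3): t**(7/2)/2
on [3, 4): 5*t**(7/2)/2

the 2 pieces separated at 3 each add one integral
∫ over [0, 3) of t**(7/2)/2·t^(s-1) joins the sum
between 3 and 4 the integrand is 5*t**(7/2)/2·t^(s-1)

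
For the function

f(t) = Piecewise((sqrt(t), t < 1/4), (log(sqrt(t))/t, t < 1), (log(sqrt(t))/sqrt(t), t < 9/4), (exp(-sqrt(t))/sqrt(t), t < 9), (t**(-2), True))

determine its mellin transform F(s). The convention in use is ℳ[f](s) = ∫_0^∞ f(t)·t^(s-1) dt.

2**(1 - 2*s)*(108*2**(2*s - 1)*(2*s - 4)*(2*s - 1)**2*(2*s + 1)*(-4*s + (2*s - 1)**2 + 3)*uppergamma(2*s - 1, 3/2) - 108*2**(2*s - 1)*(2*s - 4)*(2*s - 1)**2*(2*s + 1)*(-4*s + (2*s - 1)**2 + 3)*uppergamma(2*s - 1, 3) - 108*2**(2*s - 1)*(2*s - 4)*(2*s - 1)**2*(2*s + 1) + 108*2**(2*s - 1)*(2*s - 4)*(2*s + 1)*(-4*s + (2*s - 1)**2 + 3) - 108*3**(2*s - 1)*(2*s - 4)*(2*s - 1)*(2*s + 1)*(-4*s + (2*s - 1)**2 + 3)*log(2) + 108*3**(2*s - 1)*(2*s - 4)*(2*s - 1)*(2*s + 1)*(-4*s + (2*s - 1)**2 + 3)*log(3) - 108*3**(2*s - 1)*(2*s - 4)*(2*s + 1)*(-4*s + (2*s - 1)**2 + 3) - 4*6**(2*s - 1)*(2*s - 1)**2*(2*s + 1)*(-4*s + (2*s - 1)**2 + 3) + 216*(2*s - 4)*(2*s - 1)**3*(2*s + 1)*log(2) - 216*(2*s - 4)*(2*s - 1)**2*(2*s + 1)*log(2) + 216*(2*s - 4)*(2*s - 1)**2*(2*s + 1) + 27*(2*s - 4)*(2*s - 1)**2*(-4*s + (2*s - 1)**2 + 3))/(54*(2*s - 4)*(2*s - 1)**2*(2*s + 1)*(-4*s + (2*s - 1)**2 + 3))
  -1/2 < Re(s) < 2

remove the power substitution first: t on [0, 1/2); log(t)/t**2 on [1/2, 1); log(t)/t on [1, 3/2); …
undo the shared t-power: t**2 on [0, 1/2); log(t)/t on [1/2, 1); log(t) on [1, 3/2); …
decompose at 1/4, 1, 9/4, 9; ℳ[f](s) sums the 5 pieces' integrals
segment 0 to 1/4 holds sqrt(t); add its integral
segment [1/4, 1) carries log(sqrt(t))/t; integrate it
between 1 and 9/4 the integrand is log(sqrt(t))/sqrt(t)·t^(s-1)
for t in [9/4, 9): the term is ∫ exp(-sqrt(t))/sqrt(t)·t^(s-1)
segment 9 to ∞ holds t**(-2); add its integral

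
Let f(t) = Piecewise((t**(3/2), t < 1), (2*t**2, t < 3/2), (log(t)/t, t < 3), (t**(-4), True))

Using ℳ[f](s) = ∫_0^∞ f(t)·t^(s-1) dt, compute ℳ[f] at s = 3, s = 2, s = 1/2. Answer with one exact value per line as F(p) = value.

F(3) = 9*log(2)/8 + 271/180 + 27*log(3)/8
F(2) = 1759/2016 + 3*log(2)/2 + 3*log(3)/2
F(1/2) = -754*sqrt(3)/567 - 2*sqrt(3)*log(3)/3 - 2*sqrt(6)*log(2)/3 - 3/10 + 2*sqrt(6)*log(3)/3 + 67*sqrt(6)/30

slice at 1, 3/2, 3, transform all 4 pieces, and sum them
∫ over [0, 1) of t**(3/2)·t^(s-1) joins the sum
segment [1, 3/2) carries 2*t**2; integrate it
on [3/2, 3): add ∫ log(t)/t·t^(s-1) dt
the [3, ∞) slice contributes ∫ t**(-4)·t^(s-1) dt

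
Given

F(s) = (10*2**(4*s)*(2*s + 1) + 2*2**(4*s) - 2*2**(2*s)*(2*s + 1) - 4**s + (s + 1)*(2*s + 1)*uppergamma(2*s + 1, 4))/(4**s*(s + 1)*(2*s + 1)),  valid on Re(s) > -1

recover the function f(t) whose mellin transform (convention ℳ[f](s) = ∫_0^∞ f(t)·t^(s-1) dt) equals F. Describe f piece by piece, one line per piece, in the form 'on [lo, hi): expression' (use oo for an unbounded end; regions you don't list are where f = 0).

on [0, 1): t
on [1, 4): sqrt(t)*(2*sqrt(t) + 1)
on [4, oo): sqrt(t)*exp(-2*sqrt(t))

reversing the shared t-power: sqrt(t) on [0, 1); 2*sqrt(t) + 1 on [1, 4); exp(-2*sqrt(t)) on [4, ∞)
strip the power substitution: t on [0, 1); 2*t + 1 on [1, 2); exp(-2*t) on [2, ∞)
slice at 1, 4, transform all 3 pieces, and sum them
∫ t·t^(s-1) over [0, 1)
segment [1, 4) carries sqrt(t)*(2*sqrt(t) + 1); integrate it
for t in [4, ∞): the term is ∫ sqrt(t)*exp(-2*sqrt(t))·t^(s-1)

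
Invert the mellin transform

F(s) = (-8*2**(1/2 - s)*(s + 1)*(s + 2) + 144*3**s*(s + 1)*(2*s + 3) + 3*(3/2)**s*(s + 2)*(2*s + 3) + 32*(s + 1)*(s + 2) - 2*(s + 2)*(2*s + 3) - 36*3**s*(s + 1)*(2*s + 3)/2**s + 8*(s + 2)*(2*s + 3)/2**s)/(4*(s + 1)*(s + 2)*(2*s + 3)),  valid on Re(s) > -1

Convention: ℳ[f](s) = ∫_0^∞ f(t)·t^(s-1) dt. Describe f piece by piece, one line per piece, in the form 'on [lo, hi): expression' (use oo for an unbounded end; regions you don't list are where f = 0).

split f at 1/2, 1, 3/2: ℳ[f](s) collects 4 kernel integrals
∫ 4*t·t^(s-1) over [0, 1/2)
for t in [1/2, 1): the term is ∫ 4*t**(3/2)·t^(s-1)
on [1, 3/2) integrate f = t/2 against the kernel
the [3/2, 3) slice contributes ∫ 4*t**2·t^(s-1) dt

on [0, 1/2): 4*t
on [1/2, 1): 4*t**(3/2)
on [1, 3/2): t/2
on [3/2, 3): 4*t**2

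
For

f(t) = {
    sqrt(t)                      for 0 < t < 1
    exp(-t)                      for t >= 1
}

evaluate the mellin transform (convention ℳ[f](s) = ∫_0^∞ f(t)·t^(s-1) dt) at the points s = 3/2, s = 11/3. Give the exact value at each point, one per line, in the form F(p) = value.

F(3/2) = sqrt(pi)*erfc(1)/2 + exp(-1) + 1/2
F(11/3) = 6/25 + uppergamma(11/3, 1)

split f at 1: ℳ[f](s) collects 2 kernel integrals
[0, 1) adds the kernel integral of sqrt(t)
∫ exp(-t)·t^(s-1) over [1, ∞)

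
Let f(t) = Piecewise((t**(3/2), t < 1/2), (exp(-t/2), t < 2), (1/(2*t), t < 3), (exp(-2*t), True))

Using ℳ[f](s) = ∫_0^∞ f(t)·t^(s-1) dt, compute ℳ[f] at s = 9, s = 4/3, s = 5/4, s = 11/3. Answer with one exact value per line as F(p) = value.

cuts at 1/2, 2, 3: linearity sums the 4 kernel integrals
[0, 1/2) adds the kernel integral of t**(3/2)
[1/2, 2) adds the kernel integral of exp(-t/2)
piece [2, 3): integrate 1/(2*t) against the kernel
∫ exp(-2*t)·t^(s-1) over [3, ∞)

F(9) = -56115712*exp(-1) + sqrt(2)/21504 + 107667*exp(-6)/4 + 6305/16 + 3392923553*exp(-1/4)/128
F(4/3) = -3*2**(1/3)/2 - 2*2**(1/3)*uppergamma(4/3, 1) + 2**(2/3)*uppergamma(4/3, 6)/4 + 3*2**(1/6)/68 + 2*2**(1/3)*uppergamma(4/3, 1/4) + 3*3**(1/3)/2
F(5/4) = -43*2**(1/4)/22 - 2*2**(1/4)*uppergamma(5/4, 1) + 2**(3/4)*uppergamma(5/4, 6)/4 + 2*2**(1/4)*uppergamma(5/4, 1/4) + 2*3**(1/4)
F(11/3) = -8*2**(2/3)*uppergamma(11/3, 1) - 3*2**(2/3)/4 + 3*2**(5/6)/992 + 2**(1/3)*uppergamma(11/3, 6)/16 + 27*3**(2/3)/16 + 8*2**(2/3)*uppergamma(11/3, 1/4)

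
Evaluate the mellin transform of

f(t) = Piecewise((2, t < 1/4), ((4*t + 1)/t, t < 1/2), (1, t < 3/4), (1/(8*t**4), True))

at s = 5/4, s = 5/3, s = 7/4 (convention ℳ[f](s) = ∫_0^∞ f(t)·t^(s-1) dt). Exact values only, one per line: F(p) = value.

F(5/4) = sqrt(2)*(-6534 + 1051*3**(1/4) + 7722*2**(1/4))/2970
F(5/3) = 2**(2/3)*(-2268 + 727*3**(2/3) + 3024*2**(2/3))/5040
F(7/4) = sqrt(2)*(-2754 + 953*3**(3/4) + 3726*2**(3/4))/6804

undo the shared t-power: 2*t on [0, 1/4); 4*t + 1 on [1/4, 1/2); t on [1/2, 3/4); …
the common scale on t comes off first: t on [0, 1/2); 2*t + 1 on [1/2, 1); t/2 on [1, 3/2); …
decompose at 1/4, 1/2, 3/4; ℳ[f](s) sums the 4 pieces' integrals
piece [0, 1/4): integrate 2 against the kernel
segment 1/4 to 1/2 holds (4*t + 1)/t; add its integral
segment [1/2, 3/4) carries 1; integrate it
segment [3/4, ∞) carries 1/(8*t**4); integrate it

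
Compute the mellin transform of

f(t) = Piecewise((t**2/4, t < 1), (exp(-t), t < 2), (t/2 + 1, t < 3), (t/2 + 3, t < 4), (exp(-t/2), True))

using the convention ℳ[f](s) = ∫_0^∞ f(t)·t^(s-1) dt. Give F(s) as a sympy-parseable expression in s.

(20*2**(2*s)*s*(s + 2) + 12*2**(2*s)*(s + 2) + 4*2**s*s*(s + 1)*(s + 2)*uppergamma(s, 2) - 8*2**s*s*(s + 2) - 4*2**s*(s + 2) - 8*3**s*s*(s + 2) - 8*3**s*(s + 2) + 4*s*(s + 1)*(s + 2)*uppergamma(s, 1) - 4*s*(s + 1)*(s + 2)*uppergamma(s, 2) + s*(s + 1))/(4*s*(s + 1)*(s + 2))
  Re(s) > -2

the common scale on t comes off first: t**2 on [0, 1/2); exp(-2*t) on [1/2, 1); t + 1 on [1, 3/2); …
decompose at 1, 2, 3, 4; ℳ[f](s) sums the 5 pieces' integrals
between 0 and 1 the integrand is t**2/4·t^(s-1)
piece [1, 2): integrate exp(-t) against the kernel
∫ over [2, 3) of (t/2 + 1)·t^(s-1) joins the sum
∫ over [3, 4) of (t/2 + 3)·t^(s-1) joins the sum
on [4, ∞) integrate f = exp(-t/2) against the kernel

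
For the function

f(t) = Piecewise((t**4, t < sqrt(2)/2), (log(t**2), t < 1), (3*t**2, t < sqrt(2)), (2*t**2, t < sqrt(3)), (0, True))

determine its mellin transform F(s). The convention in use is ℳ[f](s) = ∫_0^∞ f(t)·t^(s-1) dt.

undo the shared t-power: t**2 on [0, sqrt(2)/2); log(t**2)/t**2 on [sqrt(2)/2, 1); 3 on [1, sqrt(2)); …
back out the power substitution: t on [0, 1/2); log(t)/t on [1/2, 1); 3 on [1, 2); …
the 4 pieces separated at sqrt(2)/2, 1, sqrt(2) each add one integral
∫ over [0, sqrt(2)/2) of t**4·t^(s-1) joins the sum
between sqrt(2)/2 and 1 the integrand is log(t**2)·t^(s-1)
for t in [1, sqrt(2)): the term is ∫ 3*t**2·t^(s-1)
the [sqrt(2), sqrt(3)) slice contributes ∫ 2*t**2·t^(s-1) dt

(-12*2**(s/2)*s**3 - 56*2**(s/2)*s**2 - 48*2**(s/2)*s - 64*2**(s/2) + 8*2**s*s**3 + 32*2**s*s**2 + 24*6**(s/2)*s**3 + 96*6**(s/2)*s**2 + s**3 + 4*s**3*log(2) + 10*s**2 + 24*s**2*log(2) + 32*s*log(2) + 48*s + 64)/(4*2**(s/2)*s**2*(s**2 + 6*s + 8))
  Re(s) > -4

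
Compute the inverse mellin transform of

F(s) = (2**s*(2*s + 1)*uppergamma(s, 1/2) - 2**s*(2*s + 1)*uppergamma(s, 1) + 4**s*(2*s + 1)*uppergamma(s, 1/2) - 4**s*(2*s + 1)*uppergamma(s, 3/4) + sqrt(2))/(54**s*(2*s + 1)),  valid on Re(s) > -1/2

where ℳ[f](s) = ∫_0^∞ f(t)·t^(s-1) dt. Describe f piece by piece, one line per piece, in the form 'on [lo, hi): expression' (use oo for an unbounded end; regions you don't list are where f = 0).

back out the common scale on t: 3*sqrt(t) on [0, 1/18); exp(-9*t) on [1/18, 1/9); exp(-9*t/2) on [1/9, 1/6)
invert the common scale on t to get sqrt(3)*sqrt(t) on [0, 1/6); exp(-3*t) on [1/6, 1/3); exp(-3*t/2) on [1/3, 1/2)
undo the common scale on t: sqrt(t) on [0, 1/2); exp(-t) on [1/2, 1); exp(-t/2) on [1, 3/2)
along the cuts 1/54, 1/27, ℳ[f](s) splits into 3 integrals
[0, 1/54) adds the kernel integral of 3*sqrt(3)*sqrt(t)
the [1/54, 1/27) slice contributes ∫ exp(-27*t)·t^(s-1) dt
between 1/27 and 1/18 the integrand is exp(-27*t/2)·t^(s-1)

on [0, 1/54): 3*sqrt(3)*sqrt(t)
on [1/54, 1/27): exp(-27*t)
on [1/27, 1/18): exp(-27*t/2)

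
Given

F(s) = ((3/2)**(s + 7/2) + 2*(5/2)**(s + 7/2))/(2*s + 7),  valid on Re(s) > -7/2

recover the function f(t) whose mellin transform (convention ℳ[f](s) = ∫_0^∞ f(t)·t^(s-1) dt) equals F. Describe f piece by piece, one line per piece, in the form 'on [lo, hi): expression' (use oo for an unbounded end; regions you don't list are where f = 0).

on [0, 3/2): 3*t**(7/2)/2
on [3/2, 5/2): t**(7/2)

cuts at 3/2: linearity sums the 2 kernel integrals
the [0, 3/2) slice contributes ∫ 3*t**(7/2)/2·t^(s-1) dt
[3/2, 5/2) adds the kernel integral of t**(7/2)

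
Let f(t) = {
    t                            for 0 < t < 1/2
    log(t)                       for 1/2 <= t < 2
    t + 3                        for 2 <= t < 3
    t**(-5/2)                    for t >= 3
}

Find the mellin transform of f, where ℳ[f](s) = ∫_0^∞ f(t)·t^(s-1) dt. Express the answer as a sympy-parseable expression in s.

(-270*2**(2*s)*s**2*(2*s - 5) + 54*2**(2*s)*s*(s + 1)*(2*s - 5)*log(2) - 162*2**(2*s)*s*(2*s - 5) - 54*2**(2*s)*(s + 1)*(2*s - 5) - 4*sqrt(3)*6**s*s**2*(s + 1) + 324*6**s*s**2*(2*s - 5) + 162*6**s*s*(2*s - 5) + 27*s**2*(2*s - 5) + 54*s*(s + 1)*(2*s - 5)*log(2) + (2*s - 5)*(54*s + 54))/(54*2**s*s**2*(s + 1)*(2*s - 5))
  -1 < Re(s) < 5/2

f breaks at 1/2, 2, 3 into 4 integrals to sum
over [0, 1/2), the kernel integral of t enters the sum
on [1/2, 2) integrate f = log(t) against the kernel
[2, 3) adds the kernel integral of (t + 3)
on [3, ∞): add ∫ t**(-5/2)·t^(s-1) dt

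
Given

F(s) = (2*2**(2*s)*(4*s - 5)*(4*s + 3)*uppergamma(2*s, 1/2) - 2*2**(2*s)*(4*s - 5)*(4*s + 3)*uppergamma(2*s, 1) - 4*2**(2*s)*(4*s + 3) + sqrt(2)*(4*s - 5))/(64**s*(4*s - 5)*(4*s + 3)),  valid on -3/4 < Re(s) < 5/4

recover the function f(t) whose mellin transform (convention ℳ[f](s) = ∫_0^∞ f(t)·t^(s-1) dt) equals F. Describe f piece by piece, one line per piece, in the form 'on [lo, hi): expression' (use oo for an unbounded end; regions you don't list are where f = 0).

back out the power substitution: 8*t**(3/2) on [0, 1/8); exp(-4*t) on [1/8, 1/4); 1/(32*t**(5/2)) on [1/4, ∞)
undo the common scale on t: 2*sqrt(2)*t**(3/2) on [0, 1/4); exp(-2*t) on [1/4, 1/2); sqrt(2)/(8*t**(5/2)) on [1/2, ∞)
undo the common scale on t: t**(3/2) on [0, 1/2); exp(-t) on [1/2, 1); t**(-5/2) on [1, ∞)
decompose at 1/64, 1/16; ℳ[f](s) sums the 3 pieces' integrals
∫ 8*t**(3/4)·t^(s-1) over [0, 1/64)
segment [1/64, 1/16) carries exp(-4*sqrt(t)); integrate it
the [1/16, ∞) slice contributes ∫ 1/(32*t**(5/4))·t^(s-1) dt

on [0, 1/64): 8*t**(3/4)
on [1/64, 1/16): exp(-4*sqrt(t))
on [1/16, oo): 1/(32*t**(5/4))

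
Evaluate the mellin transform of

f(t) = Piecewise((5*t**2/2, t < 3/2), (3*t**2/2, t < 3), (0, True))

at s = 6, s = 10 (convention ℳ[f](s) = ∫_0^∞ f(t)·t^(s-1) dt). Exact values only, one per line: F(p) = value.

F(6) = 2525985/2048
F(10) = 1088568315/16384

integrate the 2 segments split at 3/2, then add the results
segment 0 to 3/2 holds 5*t**2/2; add its integral
∫ over [3/2, 3) of 3*t**2/2·t^(s-1) joins the sum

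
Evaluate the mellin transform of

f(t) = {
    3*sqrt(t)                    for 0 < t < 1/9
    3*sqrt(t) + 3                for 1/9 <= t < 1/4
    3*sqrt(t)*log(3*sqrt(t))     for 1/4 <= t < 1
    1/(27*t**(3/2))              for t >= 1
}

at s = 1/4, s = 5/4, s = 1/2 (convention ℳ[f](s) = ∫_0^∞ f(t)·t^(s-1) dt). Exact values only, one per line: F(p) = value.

F(1/4) = -4*sqrt(3) - 356/135 + log(2**(sqrt(2))*3**(4 - sqrt(2))) + 23*sqrt(2)/3
F(5/4) = -452/1323 - 3*sqrt(2)*log(3)/28 - 4*sqrt(3)/45 + 3*sqrt(2)*log(2)/28 + 429*sqrt(2)/980 + 12*log(3)/7
F(1/2) = 143/216 + log(9*24**(1/4))

strip the power substitution: 3*t on [0, 1/3); 3*t + 3 on [1/3, 1/2); 3*t*log(3*t) on [1/2, 1); …
invert the common scale on t to get t on [0, 1); t + 3 on [1, 3/2); t*log(t) on [3/2, 3); …
summing 4 kernel integrals split by 1/9, 1/4, 1 yields ℳ[f](s)
[0, 1/9) adds the kernel integral of 3*sqrt(t)
segment [1/9, 1/4) carries (3*sqrt(t) + 3); integrate it
∫ over [1/4, 1) of 3*sqrt(t)*log(3*sqrt(t))·t^(s-1) joins the sum
segment [1, ∞) carries 1/(27*t**(3/2)); integrate it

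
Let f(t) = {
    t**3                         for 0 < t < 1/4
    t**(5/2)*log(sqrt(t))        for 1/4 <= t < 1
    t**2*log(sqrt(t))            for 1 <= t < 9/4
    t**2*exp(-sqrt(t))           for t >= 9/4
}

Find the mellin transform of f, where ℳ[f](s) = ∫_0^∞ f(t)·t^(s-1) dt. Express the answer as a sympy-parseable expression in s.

strip the shared t-power: t on [0, 1/4); sqrt(t)*log(sqrt(t)) on [1/4, 1); log(sqrt(t)) on [1, 9/4); …
reversing the power substitution: t**2 on [0, 1/2); t*log(t) on [1/2, 1); log(t) on [1, 3/2); …
cuts at 1/4, 1, 9/4: linearity sums the 4 kernel integrals
between 0 and 1/4 the integrand is t**3·t^(s-1)
piece [1/4, 1): integrate t**(5/2)*log(sqrt(t)) against the kernel
[1, 9/4) adds the kernel integral of t**2*log(sqrt(t))
over [9/4, ∞), the kernel integral of t**2*exp(-sqrt(t)) enters the sum

2**(-2*s - 4)*(16*2**(2*s + 4)*(s + 2)**2*(2*s + 6)*(4*s + 4*(s + 2)**2 + 9)*uppergamma(2*s + 4, 3/2) - 16*2**(2*s + 4)*(s + 2)**2*(2*s + 6) + 4*2**(2*s + 4)*(2*s + 6)*(4*s + 4*(s + 2)**2 + 9) - 8*3**(2*s + 4)*(s + 2)*(2*s + 6)*(4*s + 4*(s + 2)**2 + 9)*log(2) + 8*3**(2*s + 4)*(s + 2)*(2*s + 6)*(4*s + 4*(s + 2)**2 + 9)*log(3) - 4*3**(2*s + 4)*(2*s + 6)*(4*s + 4*(s + 2)**2 + 9) + 16*(s + 2)**3*(2*s + 6)*log(2) + 8*(s + 2)**2*(2*s + 6)*log(2) + 8*(s + 2)**2*(2*s + 6) + 4*(s + 2)**2*(4*s + 4*(s + 2)**2 + 9))/(8*(s + 2)**2*(2*s + 6)*(4*s + 4*(s + 2)**2 + 9))
  Re(s) > -3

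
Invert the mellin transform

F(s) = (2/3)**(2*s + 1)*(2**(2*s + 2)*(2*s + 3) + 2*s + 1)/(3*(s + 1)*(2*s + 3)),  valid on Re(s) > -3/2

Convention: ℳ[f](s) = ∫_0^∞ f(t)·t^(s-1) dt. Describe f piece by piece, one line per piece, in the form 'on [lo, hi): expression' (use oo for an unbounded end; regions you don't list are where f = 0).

on [0, 4/9): 3*t**(3/2)/2
on [4/9, 16/9): t/2

peel off the power substitution: 3*t**3/2 on [0, 2/3); t**2/2 on [2/3, 4/3)
remove the shared t-power first: 3*t/2 on [0, 2/3); 1/2 on [2/3, 4/3)
peel off the common scale on t: t on [0, 1); 1/2 on [1, 2)
split f at 4/9: ℳ[f](s) collects 2 kernel integrals
∫ over [0, 4/9) of 3*t**(3/2)/2·t^(s-1) joins the sum
[4/9, 16/9) adds the kernel integral of t/2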